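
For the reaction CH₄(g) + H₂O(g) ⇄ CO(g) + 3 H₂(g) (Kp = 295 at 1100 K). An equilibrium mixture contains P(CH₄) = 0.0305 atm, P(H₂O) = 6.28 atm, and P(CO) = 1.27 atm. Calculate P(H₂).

At equilibrium, Kp = P(CO)·P(H₂)³ / (P(CH₄)·P(H₂O)) = 295.
(1.27)·(P(H₂))³ / ((0.0305)·(6.28)) = 295
P(H₂)³ = 44.5 ⇒ P(H₂) = 3.54 atm

P(H₂) = 3.54 atm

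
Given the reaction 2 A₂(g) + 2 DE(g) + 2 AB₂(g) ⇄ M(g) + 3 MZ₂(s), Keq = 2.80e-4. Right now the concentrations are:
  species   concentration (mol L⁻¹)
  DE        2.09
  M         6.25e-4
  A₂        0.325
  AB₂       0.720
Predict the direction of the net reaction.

toward reactants

(MZ₂ is a pure solid — omitted from Q.)
Q = [M] / ([A₂]²·[DE]²·[AB₂]²) = (6.25e-4) / ((0.325)²·(2.09)²·(0.720)²) = 0.00261
Q = 0.00261 > Keq = 2.80e-4, so the reverse reaction proceeds.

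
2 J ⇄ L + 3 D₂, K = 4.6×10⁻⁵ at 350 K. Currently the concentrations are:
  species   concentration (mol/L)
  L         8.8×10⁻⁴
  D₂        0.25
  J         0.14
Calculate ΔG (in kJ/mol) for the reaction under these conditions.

ΔG = 7.93 kJ/mol

Q = [L]·[D₂]³ / [J]² = (8.8×10⁻⁴)·(0.25)³ / (0.14)² = 7.02×10⁻⁴
ΔG = RT ln(Q/K) = (8.314 J mol⁻¹ K⁻¹)(350 K) × ln(7.02×10⁻⁴/4.6×10⁻⁵)
   = (2.910 kJ/mol)(2.725) = 7.93 kJ/mol
ΔG > 0, so the forward reaction is non-spontaneous (proceeds in reverse).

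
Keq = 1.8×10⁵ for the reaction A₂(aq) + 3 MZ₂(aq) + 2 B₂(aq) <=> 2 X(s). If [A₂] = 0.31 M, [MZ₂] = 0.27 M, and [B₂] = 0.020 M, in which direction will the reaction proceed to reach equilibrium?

toward reactants

(X is a pure solid — omitted from Q.)
Q = 1 / ([A₂]·[MZ₂]³·[B₂]²) = 1 / ((0.31)·(0.27)³·(0.020)²) = 4.1×10⁵
Q = 4.1×10⁵ > Keq = 1.8×10⁵, so the reverse reaction proceeds.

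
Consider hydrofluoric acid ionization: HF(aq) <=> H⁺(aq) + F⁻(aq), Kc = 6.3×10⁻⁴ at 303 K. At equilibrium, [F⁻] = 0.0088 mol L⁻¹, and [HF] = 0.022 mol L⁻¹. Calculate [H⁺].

[H⁺] = 0.0016 mol L⁻¹

At equilibrium, Kc = [H⁺]·[F⁻] / [HF] = 6.3×10⁻⁴.
([H⁺])·(0.0088) / (0.022) = 6.3×10⁻⁴
[H⁺] = 0.00157 = 0.0016 mol L⁻¹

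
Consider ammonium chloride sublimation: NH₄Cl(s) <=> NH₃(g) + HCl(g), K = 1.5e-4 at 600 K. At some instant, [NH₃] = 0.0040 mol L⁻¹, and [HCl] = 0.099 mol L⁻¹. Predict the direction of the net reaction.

toward reactants

(NH₄Cl is a pure solid — omitted from Q.)
Q = [NH₃]·[HCl] = (0.0040)·(0.099) = 4.0e-4
Q = 4.0e-4 > K = 1.5e-4, so the reverse reaction proceeds.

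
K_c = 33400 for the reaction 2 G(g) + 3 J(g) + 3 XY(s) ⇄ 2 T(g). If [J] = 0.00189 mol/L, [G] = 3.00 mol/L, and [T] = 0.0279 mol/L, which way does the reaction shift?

(XY is a pure solid — omitted from Q_c.)
Q_c = [T]² / ([G]²·[J]³) = (0.0279)² / ((3.00)²·(0.00189)³) = 12800
Q_c = 12800 < K_c = 33400, so the forward reaction proceeds.

forward (toward products)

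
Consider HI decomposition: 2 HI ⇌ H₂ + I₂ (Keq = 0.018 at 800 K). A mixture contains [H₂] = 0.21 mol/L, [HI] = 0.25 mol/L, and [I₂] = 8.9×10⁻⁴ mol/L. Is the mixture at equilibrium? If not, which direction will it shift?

Q = [H₂]·[I₂] / [HI]² = (0.21)·(8.9×10⁻⁴) / (0.25)² = 0.0030
Q = 0.0030 < Keq = 0.018: net forward reaction.

no; Q < K, reaction proceeds forward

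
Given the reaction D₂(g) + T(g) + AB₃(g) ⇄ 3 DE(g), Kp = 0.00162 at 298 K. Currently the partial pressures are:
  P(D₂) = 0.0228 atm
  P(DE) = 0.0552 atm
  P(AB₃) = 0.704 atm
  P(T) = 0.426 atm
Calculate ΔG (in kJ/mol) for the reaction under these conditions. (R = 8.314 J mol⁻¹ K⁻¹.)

ΔG = 6.74 kJ/mol

Qp = P(DE)³ / (P(D₂)·P(T)·P(AB₃)) = (0.0552)³ / ((0.0228)·(0.426)·(0.704)) = 0.0246
ΔG = RT ln(Qp/Kp) = (8.314 J mol⁻¹ K⁻¹)(298 K) × ln(0.0246/0.00162)
   = (2.478 kJ/mol)(2.720) = 6.74 kJ/mol
ΔG > 0, so the forward reaction is non-spontaneous (proceeds in reverse).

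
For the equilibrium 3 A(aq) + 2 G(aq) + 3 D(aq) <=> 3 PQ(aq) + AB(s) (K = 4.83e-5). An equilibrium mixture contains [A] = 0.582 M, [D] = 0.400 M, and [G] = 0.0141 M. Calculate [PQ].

[PQ] = 4.95e-4 M

(AB is a pure solid — omitted from K.)
At equilibrium, K = [PQ]³ / ([A]³·[G]²·[D]³) = 4.83e-5.
([PQ])³ / ((0.582)³·(0.0141)²·(0.400)³) = 4.83e-5
[PQ]³ = 1.21e-10 ⇒ [PQ] = 4.95e-4 M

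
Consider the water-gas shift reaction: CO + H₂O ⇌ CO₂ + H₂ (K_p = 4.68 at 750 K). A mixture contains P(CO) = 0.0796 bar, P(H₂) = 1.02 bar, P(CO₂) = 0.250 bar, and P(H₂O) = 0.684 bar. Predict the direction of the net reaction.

Q_p = P(CO₂)·P(H₂) / (P(CO)·P(H₂O)) = (0.250)·(1.02) / ((0.0796)·(0.684)) = 4.68
Q_p = 4.68 = K_p, so the system is already at equilibrium.

at equilibrium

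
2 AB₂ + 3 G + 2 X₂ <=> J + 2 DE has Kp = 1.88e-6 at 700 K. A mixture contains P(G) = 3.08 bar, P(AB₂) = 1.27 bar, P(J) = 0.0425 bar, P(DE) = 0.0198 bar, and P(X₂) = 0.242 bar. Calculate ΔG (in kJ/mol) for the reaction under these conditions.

Qp = P(J)·P(DE)² / (P(AB₂)²·P(G)³·P(X₂)²) = (0.0425)·(0.0198)² / ((1.27)²·(3.08)³·(0.242)²) = 6.04e-6
ΔG = RT ln(Qp/Kp) = (8.314 J mol⁻¹ K⁻¹)(700 K) × ln(6.04e-6/1.88e-6)
   = (5.820 kJ/mol)(1.167) = 6.79 kJ/mol
ΔG > 0, so the forward reaction is non-spontaneous (proceeds in reverse).

ΔG = 6.79 kJ/mol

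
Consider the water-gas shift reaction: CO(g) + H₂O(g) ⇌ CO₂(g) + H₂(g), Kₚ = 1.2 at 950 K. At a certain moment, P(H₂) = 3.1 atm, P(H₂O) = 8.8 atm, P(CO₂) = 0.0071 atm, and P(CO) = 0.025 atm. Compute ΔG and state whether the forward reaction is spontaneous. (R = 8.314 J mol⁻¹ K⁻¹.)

ΔG = -19.6 kJ/mol; the forward reaction is spontaneous

Qₚ = P(CO₂)·P(H₂) / (P(CO)·P(H₂O)) = (0.0071)·(3.1) / ((0.025)·(8.8)) = 0.100
ΔG = RT ln(Qₚ/Kₚ) = (8.314 J mol⁻¹ K⁻¹)(950 K) × ln(0.100/1.2)
   = (7.898 kJ/mol)(-2.485) = -19.6 kJ/mol
ΔG < 0, so the forward reaction is spontaneous (proceeds forward).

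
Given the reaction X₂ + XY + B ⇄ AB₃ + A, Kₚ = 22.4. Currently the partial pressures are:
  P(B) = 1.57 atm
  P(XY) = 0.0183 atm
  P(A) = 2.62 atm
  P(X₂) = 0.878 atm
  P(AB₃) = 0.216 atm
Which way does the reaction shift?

neither direction; the system is at equilibrium

Qₚ = P(AB₃)·P(A) / (P(X₂)·P(XY)·P(B)) = (0.216)·(2.62) / ((0.878)·(0.0183)·(1.57)) = 22.4
Qₚ = 22.4 = Kₚ, so the system is already at equilibrium.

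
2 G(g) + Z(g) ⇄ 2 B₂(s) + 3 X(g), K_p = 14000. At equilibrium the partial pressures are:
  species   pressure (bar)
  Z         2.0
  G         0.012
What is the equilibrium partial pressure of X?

(B₂ is a pure solid — omitted from K_p.)
At equilibrium, K_p = P(X)³ / (P(G)²·P(Z)) = 14000.
(P(X))³ / ((0.012)²·(2.0)) = 14000
P(X)³ = 4.03 ⇒ P(X) = 1.6 bar

P(X) = 1.6 bar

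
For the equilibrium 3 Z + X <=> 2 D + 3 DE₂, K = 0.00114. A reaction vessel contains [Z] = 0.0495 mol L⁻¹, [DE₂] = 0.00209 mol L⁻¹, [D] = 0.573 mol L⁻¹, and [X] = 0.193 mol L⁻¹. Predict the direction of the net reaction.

Q = [D]²·[DE₂]³ / ([Z]³·[X]) = (0.573)²·(0.00209)³ / ((0.0495)³·(0.193)) = 1.28×10⁻⁴
Q = 1.28×10⁻⁴ < K = 0.00114, so the forward reaction proceeds.

forward (toward products)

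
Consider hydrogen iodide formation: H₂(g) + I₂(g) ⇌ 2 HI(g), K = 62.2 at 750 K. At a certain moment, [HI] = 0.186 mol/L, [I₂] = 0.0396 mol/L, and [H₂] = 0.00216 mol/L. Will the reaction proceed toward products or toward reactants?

Q = [HI]² / ([H₂]·[I₂]) = (0.186)² / ((0.00216)·(0.0396)) = 404
Q = 404 > K = 62.2, so the reverse reaction proceeds.

reverse (toward reactants)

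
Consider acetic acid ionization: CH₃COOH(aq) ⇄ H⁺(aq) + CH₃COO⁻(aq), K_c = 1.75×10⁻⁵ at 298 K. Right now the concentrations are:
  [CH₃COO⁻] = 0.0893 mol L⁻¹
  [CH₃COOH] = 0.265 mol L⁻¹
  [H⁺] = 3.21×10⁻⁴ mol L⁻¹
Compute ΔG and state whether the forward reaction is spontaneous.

ΔG = 4.51 kJ/mol; the forward reaction is non-spontaneous

Q_c = [H⁺]·[CH₃COO⁻] / [CH₃COOH] = (3.21×10⁻⁴)·(0.0893) / (0.265) = 1.08×10⁻⁴
ΔG = RT ln(Q_c/K_c) = (8.314 J mol⁻¹ K⁻¹)(298 K) × ln(1.08×10⁻⁴/1.75×10⁻⁵)
   = (2.478 kJ/mol)(1.820) = 4.51 kJ/mol
ΔG > 0, so the forward reaction is non-spontaneous (proceeds in reverse).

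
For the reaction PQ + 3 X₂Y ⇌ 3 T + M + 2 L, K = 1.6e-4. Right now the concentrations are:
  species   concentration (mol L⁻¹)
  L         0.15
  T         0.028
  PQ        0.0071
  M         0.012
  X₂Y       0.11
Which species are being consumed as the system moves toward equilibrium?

T, M, L (products)

Q = [T]³·[M]·[L]² / ([PQ]·[X₂Y]³) = (0.028)³·(0.012)·(0.15)² / ((0.0071)·(0.11)³) = 6.3e-4
Q = 6.3e-4 > K = 1.6e-4: net reverse reaction.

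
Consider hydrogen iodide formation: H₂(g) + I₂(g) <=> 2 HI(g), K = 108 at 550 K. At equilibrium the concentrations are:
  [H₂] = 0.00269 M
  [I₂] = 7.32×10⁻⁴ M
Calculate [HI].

At equilibrium, K = [HI]² / ([H₂]·[I₂]) = 108.
([HI])² / ((0.00269)·(7.32×10⁻⁴)) = 108
[HI]² = 2.13×10⁻⁴ ⇒ [HI] = 0.0146 M

[HI] = 0.0146 M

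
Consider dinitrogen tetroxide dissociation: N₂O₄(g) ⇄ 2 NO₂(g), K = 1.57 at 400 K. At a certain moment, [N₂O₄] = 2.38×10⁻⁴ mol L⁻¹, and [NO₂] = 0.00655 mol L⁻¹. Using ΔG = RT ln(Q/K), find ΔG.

ΔG = -7.20 kJ/mol

Q = [NO₂]² / [N₂O₄] = (0.00655)² / (2.38×10⁻⁴) = 0.180
ΔG = RT ln(Q/K) = (8.314 J mol⁻¹ K⁻¹)(400 K) × ln(0.180/1.57)
   = (3.326 kJ/mol)(-2.166) = -7.20 kJ/mol
ΔG < 0, so the forward reaction is spontaneous (proceeds forward).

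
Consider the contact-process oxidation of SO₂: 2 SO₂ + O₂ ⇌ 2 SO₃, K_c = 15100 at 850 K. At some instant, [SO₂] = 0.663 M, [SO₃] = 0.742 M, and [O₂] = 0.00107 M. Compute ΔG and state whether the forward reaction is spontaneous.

ΔG = -18.1 kJ/mol; the forward reaction is spontaneous

Q_c = [SO₃]² / ([SO₂]²·[O₂]) = (0.742)² / ((0.663)²·(0.00107)) = 1170
ΔG = RT ln(Q_c/K_c) = (8.314 J mol⁻¹ K⁻¹)(850 K) × ln(1170/15100)
   = (7.067 kJ/mol)(-2.558) = -18.1 kJ/mol
ΔG < 0, so the forward reaction is spontaneous (proceeds forward).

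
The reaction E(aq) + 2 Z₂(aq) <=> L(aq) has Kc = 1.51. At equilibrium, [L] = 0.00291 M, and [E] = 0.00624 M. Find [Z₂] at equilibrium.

[Z₂] = 0.556 M

At equilibrium, Kc = [L] / ([E]·[Z₂]²) = 1.51.
(0.00291) / ((0.00624)·([Z₂])²) = 1.51
[Z₂]² = 0.309 ⇒ [Z₂] = 0.556 M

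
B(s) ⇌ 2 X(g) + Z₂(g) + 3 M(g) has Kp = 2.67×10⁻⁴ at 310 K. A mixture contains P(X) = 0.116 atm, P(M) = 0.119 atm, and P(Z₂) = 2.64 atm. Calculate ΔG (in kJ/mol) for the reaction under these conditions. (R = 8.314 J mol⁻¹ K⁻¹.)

ΔG = -3.85 kJ/mol

(B is a pure solid — omitted from Qp.)
Qp = P(X)²·P(Z₂)·P(M)³ = (0.116)²·(2.64)·(0.119)³ = 5.99×10⁻⁵
ΔG = RT ln(Qp/Kp) = (8.314 J mol⁻¹ K⁻¹)(310 K) × ln(5.99×10⁻⁵/2.67×10⁻⁴)
   = (2.577 kJ/mol)(-1.495) = -3.85 kJ/mol
ΔG < 0, so the forward reaction is spontaneous (proceeds forward).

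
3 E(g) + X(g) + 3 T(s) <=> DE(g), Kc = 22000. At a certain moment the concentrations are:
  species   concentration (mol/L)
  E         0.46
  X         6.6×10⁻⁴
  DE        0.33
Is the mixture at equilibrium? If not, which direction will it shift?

(T is a pure solid — omitted from Qc.)
Qc = [DE] / ([E]³·[X]) = (0.33) / ((0.46)³·(6.6×10⁻⁴)) = 5100
Qc = 5100 < Kc = 22000: net forward reaction.

no; Q < K, reaction proceeds forward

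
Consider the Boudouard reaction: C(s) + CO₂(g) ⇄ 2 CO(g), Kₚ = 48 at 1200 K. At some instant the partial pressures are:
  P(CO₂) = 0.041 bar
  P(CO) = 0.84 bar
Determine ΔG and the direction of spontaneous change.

(C is a pure solid — omitted from Qₚ.)
Qₚ = P(CO)² / P(CO₂) = (0.84)² / (0.041) = 17.2
ΔG = RT ln(Qₚ/Kₚ) = (8.314 J mol⁻¹ K⁻¹)(1200 K) × ln(17.2/48)
   = (9.977 kJ/mol)(-1.026) = -10.2 kJ/mol
ΔG < 0, so the forward reaction is spontaneous (proceeds forward).

ΔG = -10.2 kJ/mol; the forward reaction is spontaneous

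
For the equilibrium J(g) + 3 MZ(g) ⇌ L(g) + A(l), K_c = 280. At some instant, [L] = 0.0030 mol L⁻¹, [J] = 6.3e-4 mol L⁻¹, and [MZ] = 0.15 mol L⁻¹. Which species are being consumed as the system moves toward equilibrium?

L, A (products)

(A is a pure liquid — omitted from Q_c.)
Q_c = [L] / ([J]·[MZ]³) = (0.0030) / ((6.3e-4)·(0.15)³) = 1400
Q_c = 1400 > K_c = 280: net reverse reaction.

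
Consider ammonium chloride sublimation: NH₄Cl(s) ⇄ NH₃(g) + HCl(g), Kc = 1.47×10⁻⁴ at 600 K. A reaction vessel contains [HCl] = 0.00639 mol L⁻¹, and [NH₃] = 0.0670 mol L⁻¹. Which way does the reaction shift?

(NH₄Cl is a pure solid — omitted from Qc.)
Qc = [NH₃]·[HCl] = (0.0670)·(0.00639) = 4.28×10⁻⁴
Qc = 4.28×10⁻⁴ > Kc = 1.47×10⁻⁴, so the reverse reaction proceeds.

in the reverse direction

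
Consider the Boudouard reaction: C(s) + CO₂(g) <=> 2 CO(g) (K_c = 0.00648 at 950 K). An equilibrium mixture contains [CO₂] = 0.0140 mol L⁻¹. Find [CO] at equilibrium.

[CO] = 0.00952 mol L⁻¹

(C is a pure solid — omitted from K_c.)
At equilibrium, K_c = [CO]² / [CO₂] = 0.00648.
([CO])² / (0.0140) = 0.00648
[CO]² = 9.07×10⁻⁵ ⇒ [CO] = 0.00952 mol L⁻¹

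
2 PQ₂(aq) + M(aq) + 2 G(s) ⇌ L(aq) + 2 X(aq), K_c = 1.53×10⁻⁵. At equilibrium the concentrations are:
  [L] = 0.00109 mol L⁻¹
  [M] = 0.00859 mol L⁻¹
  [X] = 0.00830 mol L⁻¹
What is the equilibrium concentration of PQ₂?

[PQ₂] = 0.756 mol L⁻¹

(G is a pure solid — omitted from K_c.)
At equilibrium, K_c = [L]·[X]² / ([PQ₂]²·[M]) = 1.53×10⁻⁵.
(0.00109)·(0.00830)² / (([PQ₂])²·(0.00859)) = 1.53×10⁻⁵
[PQ₂]² = 0.571 ⇒ [PQ₂] = 0.756 mol L⁻¹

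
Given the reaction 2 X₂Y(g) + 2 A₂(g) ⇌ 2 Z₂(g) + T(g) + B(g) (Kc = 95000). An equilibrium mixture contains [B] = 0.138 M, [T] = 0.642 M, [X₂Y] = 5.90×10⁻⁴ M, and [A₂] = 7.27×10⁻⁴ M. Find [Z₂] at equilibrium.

At equilibrium, Kc = [Z₂]²·[T]·[B] / ([X₂Y]²·[A₂]²) = 95000.
([Z₂])²·(0.642)·(0.138) / ((5.90×10⁻⁴)²·(7.27×10⁻⁴)²) = 95000
[Z₂]² = 1.97×10⁻⁷ ⇒ [Z₂] = 4.44×10⁻⁴ M

[Z₂] = 4.44×10⁻⁴ M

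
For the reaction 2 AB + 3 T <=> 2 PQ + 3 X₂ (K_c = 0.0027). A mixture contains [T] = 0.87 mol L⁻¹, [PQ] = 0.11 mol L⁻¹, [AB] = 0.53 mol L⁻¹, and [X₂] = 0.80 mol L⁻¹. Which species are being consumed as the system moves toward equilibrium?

PQ, X₂ (products)

Q_c = [PQ]²·[X₂]³ / ([AB]²·[T]³) = (0.11)²·(0.80)³ / ((0.53)²·(0.87)³) = 0.033
Q_c = 0.033 > K_c = 0.0027: net reverse reaction.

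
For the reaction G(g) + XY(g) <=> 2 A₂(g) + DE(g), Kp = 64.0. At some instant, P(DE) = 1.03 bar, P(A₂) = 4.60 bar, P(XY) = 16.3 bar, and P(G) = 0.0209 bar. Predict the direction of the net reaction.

Qp = P(A₂)²·P(DE) / (P(G)·P(XY)) = (4.60)²·(1.03) / ((0.0209)·(16.3)) = 64.0
Qp = 64.0 = Kp, so the system is already at equilibrium.

neither direction; the system is at equilibrium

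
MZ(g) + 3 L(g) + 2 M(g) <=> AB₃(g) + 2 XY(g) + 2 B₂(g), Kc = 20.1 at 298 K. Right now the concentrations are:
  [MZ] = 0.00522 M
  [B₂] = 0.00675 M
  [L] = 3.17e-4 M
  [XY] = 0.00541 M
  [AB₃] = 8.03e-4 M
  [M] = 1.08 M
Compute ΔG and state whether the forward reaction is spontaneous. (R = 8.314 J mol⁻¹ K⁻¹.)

Qc = [AB₃]·[XY]²·[B₂]² / ([MZ]·[L]³·[M]²) = (8.03e-4)·(0.00541)²·(0.00675)² / ((0.00522)·(3.17e-4)³·(1.08)²) = 5.52
ΔG = RT ln(Qc/Kc) = (8.314 J mol⁻¹ K⁻¹)(298 K) × ln(5.52/20.1)
   = (2.478 kJ/mol)(-1.292) = -3.20 kJ/mol
ΔG < 0, so the forward reaction is spontaneous (proceeds forward).

ΔG = -3.20 kJ/mol; the forward reaction is spontaneous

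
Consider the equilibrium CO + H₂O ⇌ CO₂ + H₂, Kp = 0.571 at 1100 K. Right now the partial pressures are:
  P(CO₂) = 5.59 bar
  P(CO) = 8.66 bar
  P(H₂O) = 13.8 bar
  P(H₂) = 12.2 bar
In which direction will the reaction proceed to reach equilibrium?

no net change (already at equilibrium)

Qp = P(CO₂)·P(H₂) / (P(CO)·P(H₂O)) = (5.59)·(12.2) / ((8.66)·(13.8)) = 0.571
Qp = 0.571 = Kp, so the system is already at equilibrium.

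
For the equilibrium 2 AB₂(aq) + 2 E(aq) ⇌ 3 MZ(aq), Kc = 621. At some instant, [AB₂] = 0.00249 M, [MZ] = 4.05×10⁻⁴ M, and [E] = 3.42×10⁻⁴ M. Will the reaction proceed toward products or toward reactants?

Qc = [MZ]³ / ([AB₂]²·[E]²) = (4.05×10⁻⁴)³ / ((0.00249)²·(3.42×10⁻⁴)²) = 91.6
Qc = 91.6 < Kc = 621, so the forward reaction proceeds.

forward (toward products)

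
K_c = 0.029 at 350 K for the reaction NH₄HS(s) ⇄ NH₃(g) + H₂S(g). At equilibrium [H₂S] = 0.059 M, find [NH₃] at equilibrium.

[NH₃] = 0.49 M

(NH₄HS is a pure solid — omitted from K_c.)
At equilibrium, K_c = [NH₃]·[H₂S] = 0.029.
([NH₃])·(0.059) = 0.029
[NH₃] = 0.492 = 0.49 M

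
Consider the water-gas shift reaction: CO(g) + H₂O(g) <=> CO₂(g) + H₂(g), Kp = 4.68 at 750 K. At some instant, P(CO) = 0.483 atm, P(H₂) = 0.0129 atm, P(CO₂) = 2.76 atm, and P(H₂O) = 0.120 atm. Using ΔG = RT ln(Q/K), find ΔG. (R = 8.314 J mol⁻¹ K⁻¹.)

ΔG = -12.7 kJ/mol

Qp = P(CO₂)·P(H₂) / (P(CO)·P(H₂O)) = (2.76)·(0.0129) / ((0.483)·(0.120)) = 0.614
ΔG = RT ln(Qp/Kp) = (8.314 J mol⁻¹ K⁻¹)(750 K) × ln(0.614/4.68)
   = (6.236 kJ/mol)(-2.031) = -12.7 kJ/mol
ΔG < 0, so the forward reaction is spontaneous (proceeds forward).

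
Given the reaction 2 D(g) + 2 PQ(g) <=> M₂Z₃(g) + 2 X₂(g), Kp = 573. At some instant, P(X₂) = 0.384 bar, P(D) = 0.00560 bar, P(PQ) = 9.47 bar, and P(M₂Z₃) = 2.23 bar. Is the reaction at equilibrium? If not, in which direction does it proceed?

to the right

Qp = P(M₂Z₃)·P(X₂)² / (P(D)²·P(PQ)²) = (2.23)·(0.384)² / ((0.00560)²·(9.47)²) = 117
Qp = 117 < Kp = 573, so the forward reaction proceeds.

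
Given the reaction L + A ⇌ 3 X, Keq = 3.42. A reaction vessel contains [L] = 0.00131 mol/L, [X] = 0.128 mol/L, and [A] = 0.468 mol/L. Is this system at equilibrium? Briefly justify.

Q = [X]³ / ([L]·[A]) = (0.128)³ / ((0.00131)·(0.468)) = 3.42
Q = 3.42 = Keq; the system is at equilibrium.

yes, at equilibrium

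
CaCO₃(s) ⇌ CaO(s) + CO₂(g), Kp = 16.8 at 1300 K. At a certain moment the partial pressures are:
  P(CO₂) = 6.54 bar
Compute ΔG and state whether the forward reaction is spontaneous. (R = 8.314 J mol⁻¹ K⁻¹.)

ΔG = -10.2 kJ/mol; the forward reaction is spontaneous

(CaCO₃, CaO are pure solids — omitted from Qp.)
Qp = P(CO₂) = 6.54
ΔG = RT ln(Qp/Kp) = (8.314 J mol⁻¹ K⁻¹)(1300 K) × ln(6.54/16.8)
   = (10.81 kJ/mol)(-0.9434) = -10.2 kJ/mol
ΔG < 0, so the forward reaction is spontaneous (proceeds forward).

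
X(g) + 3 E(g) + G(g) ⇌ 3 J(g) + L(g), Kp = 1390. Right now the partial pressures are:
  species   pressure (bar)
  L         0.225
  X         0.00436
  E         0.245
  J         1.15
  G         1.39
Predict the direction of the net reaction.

toward reactants

Qp = P(J)³·P(L) / (P(X)·P(E)³·P(G)) = (1.15)³·(0.225) / ((0.00436)·(0.245)³·(1.39)) = 3840
Qp = 3840 > Kp = 1390, so the reverse reaction proceeds.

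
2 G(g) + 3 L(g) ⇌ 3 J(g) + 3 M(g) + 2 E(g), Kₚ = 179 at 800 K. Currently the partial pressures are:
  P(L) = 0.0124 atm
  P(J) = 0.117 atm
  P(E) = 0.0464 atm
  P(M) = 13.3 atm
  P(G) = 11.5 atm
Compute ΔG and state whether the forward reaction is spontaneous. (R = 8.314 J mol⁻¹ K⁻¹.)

Qₚ = P(J)³·P(M)³·P(E)² / (P(G)²·P(L)³) = (0.117)³·(13.3)³·(0.0464)² / ((11.5)²·(0.0124)³) = 32.2
ΔG = RT ln(Qₚ/Kₚ) = (8.314 J mol⁻¹ K⁻¹)(800 K) × ln(32.2/179)
   = (6.651 kJ/mol)(-1.715) = -11.4 kJ/mol
ΔG < 0, so the forward reaction is spontaneous (proceeds forward).

ΔG = -11.4 kJ/mol; the forward reaction is spontaneous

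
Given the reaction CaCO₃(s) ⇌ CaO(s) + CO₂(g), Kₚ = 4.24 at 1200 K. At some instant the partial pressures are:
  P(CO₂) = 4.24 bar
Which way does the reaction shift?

(CaCO₃, CaO are pure solids — omitted from Qₚ.)
Qₚ = P(CO₂) = 4.24
Qₚ = 4.24 = Kₚ, so the system is already at equilibrium.

no net change (already at equilibrium)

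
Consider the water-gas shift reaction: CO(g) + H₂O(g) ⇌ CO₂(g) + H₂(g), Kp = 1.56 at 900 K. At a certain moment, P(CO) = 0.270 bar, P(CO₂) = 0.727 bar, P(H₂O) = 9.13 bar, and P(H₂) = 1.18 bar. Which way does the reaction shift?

in the forward direction

Qp = P(CO₂)·P(H₂) / (P(CO)·P(H₂O)) = (0.727)·(1.18) / ((0.270)·(9.13)) = 0.348
Qp = 0.348 < Kp = 1.56, so the forward reaction proceeds.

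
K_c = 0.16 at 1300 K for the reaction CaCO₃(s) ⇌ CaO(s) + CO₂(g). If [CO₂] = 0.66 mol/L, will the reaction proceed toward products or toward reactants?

(CaCO₃, CaO are pure solids — omitted from Q_c.)
Q_c = [CO₂] = 0.66
Q_c = 0.66 > K_c = 0.16, so the reverse reaction proceeds.

toward reactants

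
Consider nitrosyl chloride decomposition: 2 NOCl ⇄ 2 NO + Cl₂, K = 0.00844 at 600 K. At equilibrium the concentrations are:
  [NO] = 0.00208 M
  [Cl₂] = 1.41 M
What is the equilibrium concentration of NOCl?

[NOCl] = 0.0269 M

At equilibrium, K = [NO]²·[Cl₂] / [NOCl]² = 0.00844.
(0.00208)²·(1.41) / ([NOCl])² = 0.00844
[NOCl]² = 7.23e-4 ⇒ [NOCl] = 0.0269 M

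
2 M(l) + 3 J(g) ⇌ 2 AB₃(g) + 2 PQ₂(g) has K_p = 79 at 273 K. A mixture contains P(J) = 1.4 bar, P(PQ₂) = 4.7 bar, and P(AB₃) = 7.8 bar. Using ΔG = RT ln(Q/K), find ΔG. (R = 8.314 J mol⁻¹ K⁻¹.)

ΔG = 4.14 kJ/mol

(M is a pure liquid — omitted from Q_p.)
Q_p = P(AB₃)²·P(PQ₂)² / P(J)³ = (7.8)²·(4.7)² / (1.4)³ = 490
ΔG = RT ln(Q_p/K_p) = (8.314 J mol⁻¹ K⁻¹)(273 K) × ln(490/79)
   = (2.270 kJ/mol)(1.825) = 4.14 kJ/mol
ΔG > 0, so the forward reaction is non-spontaneous (proceeds in reverse).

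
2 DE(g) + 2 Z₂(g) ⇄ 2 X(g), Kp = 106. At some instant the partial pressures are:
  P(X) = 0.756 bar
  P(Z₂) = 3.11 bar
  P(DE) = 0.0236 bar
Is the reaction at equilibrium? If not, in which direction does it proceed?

Qp = P(X)² / (P(DE)²·P(Z₂)²) = (0.756)² / ((0.0236)²·(3.11)²) = 106
Qp = 106 = Kp, so the system is already at equilibrium.

at equilibrium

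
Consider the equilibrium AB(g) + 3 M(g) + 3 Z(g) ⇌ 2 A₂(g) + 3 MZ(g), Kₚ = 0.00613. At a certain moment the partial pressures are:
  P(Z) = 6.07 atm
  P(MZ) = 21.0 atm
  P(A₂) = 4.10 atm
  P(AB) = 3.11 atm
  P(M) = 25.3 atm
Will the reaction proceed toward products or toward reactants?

to the left

Qₚ = P(A₂)²·P(MZ)³ / (P(AB)·P(M)³·P(Z)³) = (4.10)²·(21.0)³ / ((3.11)·(25.3)³·(6.07)³) = 0.0138
Qₚ = 0.0138 > Kₚ = 0.00613, so the reverse reaction proceeds.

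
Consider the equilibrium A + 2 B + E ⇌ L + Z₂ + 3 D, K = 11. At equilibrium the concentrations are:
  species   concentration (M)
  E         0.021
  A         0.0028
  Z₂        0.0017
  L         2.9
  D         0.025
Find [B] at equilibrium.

[B] = 0.011 M

At equilibrium, K = [L]·[Z₂]·[D]³ / ([A]·[B]²·[E]) = 11.
(2.9)·(0.0017)·(0.025)³ / ((0.0028)·([B])²·(0.021)) = 11
[B]² = 1.19e-4 ⇒ [B] = 0.011 M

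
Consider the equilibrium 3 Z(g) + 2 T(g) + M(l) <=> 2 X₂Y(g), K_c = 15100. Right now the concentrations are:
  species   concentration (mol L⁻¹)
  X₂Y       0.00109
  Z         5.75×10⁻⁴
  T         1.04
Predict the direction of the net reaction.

in the forward direction

(M is a pure liquid — omitted from Q_c.)
Q_c = [X₂Y]² / ([Z]³·[T]²) = (0.00109)² / ((5.75×10⁻⁴)³·(1.04)²) = 5780
Q_c = 5780 < K_c = 15100, so the forward reaction proceeds.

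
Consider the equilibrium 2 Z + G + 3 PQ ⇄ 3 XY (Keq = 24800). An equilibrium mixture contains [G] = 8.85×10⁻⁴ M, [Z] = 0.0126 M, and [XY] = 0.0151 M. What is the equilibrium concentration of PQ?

[PQ] = 0.0996 M

At equilibrium, Keq = [XY]³ / ([Z]²·[G]·[PQ]³) = 24800.
(0.0151)³ / ((0.0126)²·(8.85×10⁻⁴)·([PQ])³) = 24800
[PQ]³ = 9.88×10⁻⁴ ⇒ [PQ] = 0.0996 M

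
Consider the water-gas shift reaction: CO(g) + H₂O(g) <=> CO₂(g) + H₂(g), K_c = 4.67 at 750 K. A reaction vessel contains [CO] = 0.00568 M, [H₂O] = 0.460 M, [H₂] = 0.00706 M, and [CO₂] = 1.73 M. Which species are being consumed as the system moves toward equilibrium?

none (at equilibrium)

Q_c = [CO₂]·[H₂] / ([CO]·[H₂O]) = (1.73)·(0.00706) / ((0.00568)·(0.460)) = 4.67
Q_c = 4.67 = K_c; the system is at equilibrium.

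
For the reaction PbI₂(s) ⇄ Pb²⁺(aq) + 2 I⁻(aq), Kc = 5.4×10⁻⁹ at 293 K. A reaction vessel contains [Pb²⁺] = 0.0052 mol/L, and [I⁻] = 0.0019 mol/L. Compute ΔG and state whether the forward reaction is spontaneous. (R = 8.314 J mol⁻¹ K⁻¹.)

(PbI₂ is a pure solid — omitted from Qc.)
Qc = [Pb²⁺]·[I⁻]² = (0.0052)·(0.0019)² = 1.88×10⁻⁸
ΔG = RT ln(Qc/Kc) = (8.314 J mol⁻¹ K⁻¹)(293 K) × ln(1.88×10⁻⁸/5.4×10⁻⁹)
   = (2.436 kJ/mol)(1.247) = 3.04 kJ/mol
ΔG > 0, so the forward reaction is non-spontaneous (proceeds in reverse).

ΔG = 3.04 kJ/mol; the forward reaction is non-spontaneous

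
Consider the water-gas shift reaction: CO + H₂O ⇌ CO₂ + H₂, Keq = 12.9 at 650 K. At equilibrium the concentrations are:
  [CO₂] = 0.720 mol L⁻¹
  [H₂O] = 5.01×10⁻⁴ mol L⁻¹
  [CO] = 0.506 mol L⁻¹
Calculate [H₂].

At equilibrium, Keq = [CO₂]·[H₂] / ([CO]·[H₂O]) = 12.9.
(0.720)·([H₂]) / ((0.506)·(5.01×10⁻⁴)) = 12.9
[H₂] = 0.00454 mol L⁻¹

[H₂] = 0.00454 mol L⁻¹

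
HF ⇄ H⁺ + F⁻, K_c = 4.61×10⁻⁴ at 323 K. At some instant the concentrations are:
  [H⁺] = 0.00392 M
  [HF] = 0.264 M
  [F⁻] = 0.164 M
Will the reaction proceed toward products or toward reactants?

Q_c = [H⁺]·[F⁻] / [HF] = (0.00392)·(0.164) / (0.264) = 0.00244
Q_c = 0.00244 > K_c = 4.61×10⁻⁴, so the reverse reaction proceeds.

in the reverse direction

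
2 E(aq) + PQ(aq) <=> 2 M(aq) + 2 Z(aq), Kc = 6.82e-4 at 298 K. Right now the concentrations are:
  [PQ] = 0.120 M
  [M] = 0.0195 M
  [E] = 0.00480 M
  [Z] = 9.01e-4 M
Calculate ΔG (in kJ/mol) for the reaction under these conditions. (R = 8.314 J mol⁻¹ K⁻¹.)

Qc = [M]²·[Z]² / ([E]²·[PQ]) = (0.0195)²·(9.01e-4)² / ((0.00480)²·(0.120)) = 1.12e-4
ΔG = RT ln(Qc/Kc) = (8.314 J mol⁻¹ K⁻¹)(298 K) × ln(1.12e-4/6.82e-4)
   = (2.478 kJ/mol)(-1.807) = -4.48 kJ/mol
ΔG < 0, so the forward reaction is spontaneous (proceeds forward).

ΔG = -4.48 kJ/mol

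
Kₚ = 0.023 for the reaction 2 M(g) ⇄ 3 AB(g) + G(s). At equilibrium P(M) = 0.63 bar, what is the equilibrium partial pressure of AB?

(G is a pure solid — omitted from Kₚ.)
At equilibrium, Kₚ = P(AB)³ / P(M)² = 0.023.
(P(AB))³ / (0.63)² = 0.023
P(AB)³ = 0.00913 ⇒ P(AB) = 0.21 bar

P(AB) = 0.21 bar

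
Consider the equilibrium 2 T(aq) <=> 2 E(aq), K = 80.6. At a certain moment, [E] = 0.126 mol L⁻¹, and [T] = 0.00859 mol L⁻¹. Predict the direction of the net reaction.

in the reverse direction

Q = [E]² / [T]² = (0.126)² / (0.00859)² = 215
Q = 215 > K = 80.6, so the reverse reaction proceeds.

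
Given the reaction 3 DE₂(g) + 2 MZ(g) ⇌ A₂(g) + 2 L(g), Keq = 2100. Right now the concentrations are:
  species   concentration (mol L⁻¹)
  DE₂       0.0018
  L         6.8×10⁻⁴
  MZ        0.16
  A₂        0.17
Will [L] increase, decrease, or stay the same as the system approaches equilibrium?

Q = [A₂]·[L]² / ([DE₂]³·[MZ]²) = (0.17)·(6.8×10⁻⁴)² / ((0.0018)³·(0.16)²) = 530
Q = 530 < Keq = 2100: net forward reaction.
L is a product, so it increases.

increase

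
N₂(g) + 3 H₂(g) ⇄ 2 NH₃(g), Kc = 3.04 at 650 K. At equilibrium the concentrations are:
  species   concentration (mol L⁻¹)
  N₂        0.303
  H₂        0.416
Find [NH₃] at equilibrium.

At equilibrium, Kc = [NH₃]² / ([N₂]·[H₂]³) = 3.04.
([NH₃])² / ((0.303)·(0.416)³) = 3.04
[NH₃]² = 0.0663 ⇒ [NH₃] = 0.258 mol L⁻¹

[NH₃] = 0.258 mol L⁻¹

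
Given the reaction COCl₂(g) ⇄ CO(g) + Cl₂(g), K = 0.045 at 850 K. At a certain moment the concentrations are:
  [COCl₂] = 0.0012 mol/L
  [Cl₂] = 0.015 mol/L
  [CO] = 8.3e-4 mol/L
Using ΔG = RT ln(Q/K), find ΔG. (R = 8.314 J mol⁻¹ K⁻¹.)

ΔG = -10.4 kJ/mol

Q = [CO]·[Cl₂] / [COCl₂] = (8.3e-4)·(0.015) / (0.0012) = 0.0104
ΔG = RT ln(Q/K) = (8.314 J mol⁻¹ K⁻¹)(850 K) × ln(0.0104/0.045)
   = (7.067 kJ/mol)(-1.465) = -10.4 kJ/mol
ΔG < 0, so the forward reaction is spontaneous (proceeds forward).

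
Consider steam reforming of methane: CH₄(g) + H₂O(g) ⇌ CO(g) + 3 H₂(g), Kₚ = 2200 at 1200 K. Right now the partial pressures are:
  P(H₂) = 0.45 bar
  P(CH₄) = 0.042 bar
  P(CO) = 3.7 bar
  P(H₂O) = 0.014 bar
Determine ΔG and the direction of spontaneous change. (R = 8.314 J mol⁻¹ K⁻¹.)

Qₚ = P(CO)·P(H₂)³ / (P(CH₄)·P(H₂O)) = (3.7)·(0.45)³ / ((0.042)·(0.014)) = 573
ΔG = RT ln(Qₚ/Kₚ) = (8.314 J mol⁻¹ K⁻¹)(1200 K) × ln(573/2200)
   = (9.977 kJ/mol)(-1.345) = -13.4 kJ/mol
ΔG < 0, so the forward reaction is spontaneous (proceeds forward).

ΔG = -13.4 kJ/mol; the forward reaction is spontaneous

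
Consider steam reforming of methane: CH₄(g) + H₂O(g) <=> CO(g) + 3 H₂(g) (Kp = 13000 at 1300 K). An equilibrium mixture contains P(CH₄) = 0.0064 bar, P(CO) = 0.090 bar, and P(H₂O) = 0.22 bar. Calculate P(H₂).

P(H₂) = 5.9 bar

At equilibrium, Kp = P(CO)·P(H₂)³ / (P(CH₄)·P(H₂O)) = 13000.
(0.090)·(P(H₂))³ / ((0.0064)·(0.22)) = 13000
P(H₂)³ = 203 ⇒ P(H₂) = 5.9 bar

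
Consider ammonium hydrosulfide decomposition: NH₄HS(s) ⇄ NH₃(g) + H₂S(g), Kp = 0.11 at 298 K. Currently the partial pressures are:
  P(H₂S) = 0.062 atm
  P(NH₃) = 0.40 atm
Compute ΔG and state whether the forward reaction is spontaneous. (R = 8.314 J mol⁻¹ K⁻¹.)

(NH₄HS is a pure solid — omitted from Qp.)
Qp = P(NH₃)·P(H₂S) = (0.40)·(0.062) = 0.0248
ΔG = RT ln(Qp/Kp) = (8.314 J mol⁻¹ K⁻¹)(298 K) × ln(0.0248/0.11)
   = (2.478 kJ/mol)(-1.490) = -3.69 kJ/mol
ΔG < 0, so the forward reaction is spontaneous (proceeds forward).

ΔG = -3.69 kJ/mol; the forward reaction is spontaneous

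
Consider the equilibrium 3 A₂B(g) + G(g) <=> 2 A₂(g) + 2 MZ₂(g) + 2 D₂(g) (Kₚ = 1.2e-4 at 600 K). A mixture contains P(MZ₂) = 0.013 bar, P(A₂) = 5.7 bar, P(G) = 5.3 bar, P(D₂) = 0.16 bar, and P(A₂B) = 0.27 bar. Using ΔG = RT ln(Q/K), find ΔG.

ΔG = 12.1 kJ/mol

Qₚ = P(A₂)²·P(MZ₂)²·P(D₂)² / (P(A₂B)³·P(G)) = (5.7)²·(0.013)²·(0.16)² / ((0.27)³·(5.3)) = 0.00135
ΔG = RT ln(Qₚ/Kₚ) = (8.314 J mol⁻¹ K⁻¹)(600 K) × ln(0.00135/1.2e-4)
   = (4.988 kJ/mol)(2.420) = 12.1 kJ/mol
ΔG > 0, so the forward reaction is non-spontaneous (proceeds in reverse).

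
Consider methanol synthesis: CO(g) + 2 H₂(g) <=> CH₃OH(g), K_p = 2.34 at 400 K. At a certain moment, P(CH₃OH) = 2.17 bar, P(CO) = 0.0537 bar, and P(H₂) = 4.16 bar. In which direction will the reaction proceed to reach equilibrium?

Q_p = P(CH₃OH) / (P(CO)·P(H₂)²) = (2.17) / ((0.0537)·(4.16)²) = 2.34
Q_p = 2.34 = K_p, so the system is already at equilibrium.

no net change (already at equilibrium)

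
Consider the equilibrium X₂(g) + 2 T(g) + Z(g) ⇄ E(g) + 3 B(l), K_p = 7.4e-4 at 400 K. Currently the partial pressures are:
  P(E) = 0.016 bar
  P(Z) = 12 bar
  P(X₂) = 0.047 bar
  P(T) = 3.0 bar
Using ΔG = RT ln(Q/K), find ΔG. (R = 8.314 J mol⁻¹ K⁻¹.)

(B is a pure liquid — omitted from Q_p.)
Q_p = P(E) / (P(X₂)·P(T)²·P(Z)) = (0.016) / ((0.047)·(3.0)²·(12)) = 0.00315
ΔG = RT ln(Q_p/K_p) = (8.314 J mol⁻¹ K⁻¹)(400 K) × ln(0.00315/7.4e-4)
   = (3.326 kJ/mol)(1.449) = 4.82 kJ/mol
ΔG > 0, so the forward reaction is non-spontaneous (proceeds in reverse).

ΔG = 4.82 kJ/mol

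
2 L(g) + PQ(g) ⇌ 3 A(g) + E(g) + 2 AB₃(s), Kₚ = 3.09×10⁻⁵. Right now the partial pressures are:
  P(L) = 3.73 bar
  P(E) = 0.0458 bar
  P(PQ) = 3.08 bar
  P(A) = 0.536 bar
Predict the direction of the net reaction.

in the reverse direction

(AB₃ is a pure solid — omitted from Qₚ.)
Qₚ = P(A)³·P(E) / (P(L)²·P(PQ)) = (0.536)³·(0.0458) / ((3.73)²·(3.08)) = 1.65×10⁻⁴
Qₚ = 1.65×10⁻⁴ > Kₚ = 3.09×10⁻⁵, so the reverse reaction proceeds.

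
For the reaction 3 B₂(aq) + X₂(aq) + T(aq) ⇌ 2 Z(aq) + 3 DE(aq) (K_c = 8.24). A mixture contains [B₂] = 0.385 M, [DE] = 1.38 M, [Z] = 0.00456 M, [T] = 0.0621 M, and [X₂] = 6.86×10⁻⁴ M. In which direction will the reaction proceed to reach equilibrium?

in the reverse direction

Q_c = [Z]²·[DE]³ / ([B₂]³·[X₂]·[T]) = (0.00456)²·(1.38)³ / ((0.385)³·(6.86×10⁻⁴)·(0.0621)) = 22.5
Q_c = 22.5 > K_c = 8.24, so the reverse reaction proceeds.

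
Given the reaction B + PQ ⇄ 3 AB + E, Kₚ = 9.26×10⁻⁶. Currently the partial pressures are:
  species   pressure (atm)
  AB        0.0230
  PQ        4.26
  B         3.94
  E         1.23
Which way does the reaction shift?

Qₚ = P(AB)³·P(E) / (P(B)·P(PQ)) = (0.0230)³·(1.23) / ((3.94)·(4.26)) = 8.92×10⁻⁷
Qₚ = 8.92×10⁻⁷ < Kₚ = 9.26×10⁻⁶, so the forward reaction proceeds.

toward products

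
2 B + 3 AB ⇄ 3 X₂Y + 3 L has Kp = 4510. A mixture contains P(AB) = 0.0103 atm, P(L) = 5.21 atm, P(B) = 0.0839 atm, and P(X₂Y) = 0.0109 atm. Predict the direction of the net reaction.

Qp = P(X₂Y)³·P(L)³ / (P(B)²·P(AB)³) = (0.0109)³·(5.21)³ / ((0.0839)²·(0.0103)³) = 23800
Qp = 23800 > Kp = 4510, so the reverse reaction proceeds.

toward reactants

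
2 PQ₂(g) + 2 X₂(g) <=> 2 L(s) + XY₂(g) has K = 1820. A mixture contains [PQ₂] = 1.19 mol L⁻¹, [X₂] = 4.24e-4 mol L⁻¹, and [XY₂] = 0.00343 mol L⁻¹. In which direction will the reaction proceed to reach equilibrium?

(L is a pure solid — omitted from Q.)
Q = [XY₂] / ([PQ₂]²·[X₂]²) = (0.00343) / ((1.19)²·(4.24e-4)²) = 13500
Q = 13500 > K = 1820, so the reverse reaction proceeds.

in the reverse direction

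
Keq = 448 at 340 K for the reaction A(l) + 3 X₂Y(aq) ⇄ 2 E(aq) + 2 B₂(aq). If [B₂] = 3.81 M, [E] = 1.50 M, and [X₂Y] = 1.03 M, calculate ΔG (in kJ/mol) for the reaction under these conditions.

ΔG = -7.65 kJ/mol

(A is a pure liquid — omitted from Q.)
Q = [E]²·[B₂]² / [X₂Y]³ = (1.50)²·(3.81)² / (1.03)³ = 29.9
ΔG = RT ln(Q/Keq) = (8.314 J mol⁻¹ K⁻¹)(340 K) × ln(29.9/448)
   = (2.827 kJ/mol)(-2.707) = -7.65 kJ/mol
ΔG < 0, so the forward reaction is spontaneous (proceeds forward).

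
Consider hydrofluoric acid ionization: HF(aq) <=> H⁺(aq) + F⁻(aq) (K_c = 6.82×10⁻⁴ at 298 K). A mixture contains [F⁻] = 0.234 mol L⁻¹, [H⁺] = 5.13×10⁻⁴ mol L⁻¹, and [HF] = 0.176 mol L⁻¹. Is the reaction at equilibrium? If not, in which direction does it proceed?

Q_c = [H⁺]·[F⁻] / [HF] = (5.13×10⁻⁴)·(0.234) / (0.176) = 6.82×10⁻⁴
Q_c = 6.82×10⁻⁴ = K_c, so the system is already at equilibrium.

at equilibrium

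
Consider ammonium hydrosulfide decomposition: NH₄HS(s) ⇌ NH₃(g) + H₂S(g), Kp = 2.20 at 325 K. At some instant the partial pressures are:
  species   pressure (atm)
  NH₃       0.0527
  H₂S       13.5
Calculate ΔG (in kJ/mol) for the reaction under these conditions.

ΔG = -3.05 kJ/mol

(NH₄HS is a pure solid — omitted from Qp.)
Qp = P(NH₃)·P(H₂S) = (0.0527)·(13.5) = 0.711
ΔG = RT ln(Qp/Kp) = (8.314 J mol⁻¹ K⁻¹)(325 K) × ln(0.711/2.20)
   = (2.702 kJ/mol)(-1.130) = -3.05 kJ/mol
ΔG < 0, so the forward reaction is spontaneous (proceeds forward).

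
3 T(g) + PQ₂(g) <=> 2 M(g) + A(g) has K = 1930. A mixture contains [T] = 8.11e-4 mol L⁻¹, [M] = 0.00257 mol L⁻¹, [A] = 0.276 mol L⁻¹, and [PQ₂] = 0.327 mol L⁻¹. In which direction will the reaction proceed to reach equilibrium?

to the left

Q = [M]²·[A] / ([T]³·[PQ₂]) = (0.00257)²·(0.276) / ((8.11e-4)³·(0.327)) = 10500
Q = 10500 > K = 1930, so the reverse reaction proceeds.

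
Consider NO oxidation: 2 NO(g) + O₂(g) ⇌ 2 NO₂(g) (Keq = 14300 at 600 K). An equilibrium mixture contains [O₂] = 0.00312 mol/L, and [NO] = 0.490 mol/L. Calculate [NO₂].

[NO₂] = 3.27 mol/L

At equilibrium, Keq = [NO₂]² / ([NO]²·[O₂]) = 14300.
([NO₂])² / ((0.490)²·(0.00312)) = 14300
[NO₂]² = 10.7 ⇒ [NO₂] = 3.27 mol/L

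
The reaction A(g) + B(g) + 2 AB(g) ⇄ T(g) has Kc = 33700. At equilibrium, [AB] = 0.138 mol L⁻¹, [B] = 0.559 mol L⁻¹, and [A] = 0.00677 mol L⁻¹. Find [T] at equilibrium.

[T] = 2.43 mol L⁻¹

At equilibrium, Kc = [T] / ([A]·[B]·[AB]²) = 33700.
([T]) / ((0.00677)·(0.559)·(0.138)²) = 33700
[T] = 2.43 mol L⁻¹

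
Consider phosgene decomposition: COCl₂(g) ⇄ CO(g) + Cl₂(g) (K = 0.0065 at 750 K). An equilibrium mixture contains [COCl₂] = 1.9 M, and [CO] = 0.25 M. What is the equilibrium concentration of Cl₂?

[Cl₂] = 0.049 M

At equilibrium, K = [CO]·[Cl₂] / [COCl₂] = 0.0065.
(0.25)·([Cl₂]) / (1.9) = 0.0065
[Cl₂] = 0.0494 = 0.049 M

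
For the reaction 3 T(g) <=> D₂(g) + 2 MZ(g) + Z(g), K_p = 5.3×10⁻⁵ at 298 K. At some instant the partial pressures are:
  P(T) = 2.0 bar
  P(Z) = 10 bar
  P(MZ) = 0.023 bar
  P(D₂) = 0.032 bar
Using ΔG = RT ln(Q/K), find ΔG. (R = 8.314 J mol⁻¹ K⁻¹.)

Q_p = P(D₂)·P(MZ)²·P(Z) / P(T)³ = (0.032)·(0.023)²·(10) / (2.0)³ = 2.12×10⁻⁵
ΔG = RT ln(Q_p/K_p) = (8.314 J mol⁻¹ K⁻¹)(298 K) × ln(2.12×10⁻⁵/5.3×10⁻⁵)
   = (2.478 kJ/mol)(-0.9163) = -2.27 kJ/mol
ΔG < 0, so the forward reaction is spontaneous (proceeds forward).

ΔG = -2.27 kJ/mol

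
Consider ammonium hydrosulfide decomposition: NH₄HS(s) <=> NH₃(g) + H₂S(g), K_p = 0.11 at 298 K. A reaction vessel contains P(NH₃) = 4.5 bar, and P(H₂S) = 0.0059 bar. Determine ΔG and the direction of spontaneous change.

(NH₄HS is a pure solid — omitted from Q_p.)
Q_p = P(NH₃)·P(H₂S) = (4.5)·(0.0059) = 0.0266
ΔG = RT ln(Q_p/K_p) = (8.314 J mol⁻¹ K⁻¹)(298 K) × ln(0.0266/0.11)
   = (2.478 kJ/mol)(-1.420) = -3.52 kJ/mol
ΔG < 0, so the forward reaction is spontaneous (proceeds forward).

ΔG = -3.52 kJ/mol; the forward reaction is spontaneous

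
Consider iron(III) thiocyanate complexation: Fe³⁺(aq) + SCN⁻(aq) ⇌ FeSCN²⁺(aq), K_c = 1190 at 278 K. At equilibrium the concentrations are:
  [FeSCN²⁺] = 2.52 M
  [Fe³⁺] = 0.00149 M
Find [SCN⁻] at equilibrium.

[SCN⁻] = 1.42 M

At equilibrium, K_c = [FeSCN²⁺] / ([Fe³⁺]·[SCN⁻]) = 1190.
(2.52) / ((0.00149)·([SCN⁻])) = 1190
[SCN⁻] = 1.42 M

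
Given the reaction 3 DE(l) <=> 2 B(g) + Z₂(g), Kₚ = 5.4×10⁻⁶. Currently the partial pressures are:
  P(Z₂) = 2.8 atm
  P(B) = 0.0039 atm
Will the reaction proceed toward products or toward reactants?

toward reactants

(DE is a pure liquid — omitted from Qₚ.)
Qₚ = P(B)²·P(Z₂) = (0.0039)²·(2.8) = 4.3×10⁻⁵
Qₚ = 4.3×10⁻⁵ > Kₚ = 5.4×10⁻⁶, so the reverse reaction proceeds.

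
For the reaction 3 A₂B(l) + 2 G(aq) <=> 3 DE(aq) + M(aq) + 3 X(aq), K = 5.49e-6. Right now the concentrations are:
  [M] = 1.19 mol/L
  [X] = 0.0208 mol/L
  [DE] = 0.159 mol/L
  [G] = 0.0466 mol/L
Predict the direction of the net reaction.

to the left

(A₂B is a pure liquid — omitted from Q.)
Q = [DE]³·[M]·[X]³ / [G]² = (0.159)³·(1.19)·(0.0208)³ / (0.0466)² = 1.98e-5
Q = 1.98e-5 > K = 5.49e-6, so the reverse reaction proceeds.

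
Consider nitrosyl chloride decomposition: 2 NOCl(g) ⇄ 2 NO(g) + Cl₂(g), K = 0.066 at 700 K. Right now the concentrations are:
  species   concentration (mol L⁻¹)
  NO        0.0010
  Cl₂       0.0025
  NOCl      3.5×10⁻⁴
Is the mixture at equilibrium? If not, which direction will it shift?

Q = [NO]²·[Cl₂] / [NOCl]² = (0.0010)²·(0.0025) / (3.5×10⁻⁴)² = 0.020
Q = 0.020 < K = 0.066: net forward reaction.

no; Q < K, reaction proceeds forward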